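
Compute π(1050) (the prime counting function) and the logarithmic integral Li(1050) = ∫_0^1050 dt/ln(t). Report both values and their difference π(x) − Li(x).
π(1050) = 176;  Li(1050) ≈ 184.82;  π(x) − Li(x) ≈ -8.82.

Direct count of primes ≤ 1050 gives π(1050) = 176. Numerical evaluation of the logarithmic integral gives Li(1050) ≈ 184.82. The difference π(x) − Li(x) ≈ -8.82 is typically negative for small/moderate x (Li(x) overestimates), though Littlewood's theorem shows this sign changes infinitely often.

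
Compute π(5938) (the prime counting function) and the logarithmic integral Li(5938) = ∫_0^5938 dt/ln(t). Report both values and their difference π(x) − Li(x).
π(5938) = 779;  Li(5938) ≈ 793.28;  π(x) − Li(x) ≈ -14.28.

Direct count of primes ≤ 5938 gives π(5938) = 779. Numerical evaluation of the logarithmic integral gives Li(5938) ≈ 793.28. The difference π(x) − Li(x) ≈ -14.28 is typically negative for small/moderate x (Li(x) overestimates), though Littlewood's theorem shows this sign changes infinitely often.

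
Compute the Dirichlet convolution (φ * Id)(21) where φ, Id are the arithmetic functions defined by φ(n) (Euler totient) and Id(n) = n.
(φ * Id)(21) = 65

Divisors of 21: [1, 3, 7, 21]. For each d | 21:
  d = 1: φ(1) · Id(21/1) = 1 · 21 = 21
  d = 3: φ(3) · Id(21/3) = 2 · 7 = 14
  d = 7: φ(7) · Id(21/7) = 6 · 3 = 18
  d = 21: φ(21) · Id(21/21) = 12 · 1 = 12
Summing: (φ * Id)(21) = 21 + 14 + 18 + 12 = 65.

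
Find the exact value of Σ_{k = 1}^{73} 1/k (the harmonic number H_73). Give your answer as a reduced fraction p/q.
H_73 = 667084944417653637854891458725877/136851726813476721146087646859200

Direct summation: H_73 = 1 + 1/2 + ... + 1/73. The least common denominator is lcm(1, ..., 73) = 410555180440430163438262940577600; over this denominator the numerator is 410555180440430163438262940577600 + 205277590220215081719131470288800 + 136851726813476721146087646859200 + 102638795110107540859565735144400 + 82111036088086032687652588115520 + 68425863406738360573043823429600 + 58650740062918594776894705796800 + 51319397555053770429782867572200 + 45617242271158907048695882286400 + 41055518044043016343826294057760 + 37323198221857287585296630961600 + 34212931703369180286521911714800 + 31581167726186935649097149275200 + 29325370031459297388447352898400 + 27370345362695344229217529371840 + 25659698777526885214891433786100 + 24150304731790009614015467092800 + 22808621135579453524347941143200 + 21608167391601587549382260030400 + 20527759022021508171913147028880 + 19550246687639531592298235265600 + 18661599110928643792648315480800 + 17850225236540441888620127851200 + 17106465851684590143260955857400 + 16422207217617206537530517623104 + 15790583863093467824548574637600 + 15205747423719635682898627428800 + 14662685015729648694223676449200 + 14157075187601040118560791054400 + 13685172681347672114608764685920 + 13243715498078392368976223889600 + 12829849388763442607445716893050 + 12441066073952429195098876987200 + 12075152365895004807007733546400 + 11730148012583718955378941159360 + 11404310567789726762173970571600 + 11096085957849463876709809204800 + 10804083695800793774691130015200 + 10527055908728978549699049758400 + 10263879511010754085956573514440 + 10013540986351955205811291233600 + 9775123343819765796149117632800 + 9547794893963492172982859083200 + 9330799555464321896324157740400 + 9123448454231781409739176457280 + 8925112618270220944310063925600 + 8735216605115535392303466820800 + 8553232925842295071630477928700 + 8378677151845513539556386542400 + 8211103608808603268765258811552 + 8050101577263336538005155697600 + 7895291931546733912274287318800 + 7746324159253399310155904539200 + 7602873711859817841449313714400 + 7464639644371457517059326192320 + 7331342507864824347111838224600 + 7202722463867195849794086676800 + 7078537593800520059280395527200 + 6958562380346273956580727806400 + 6842586340673836057304382342960 + 6730412794105412515381359681600 + 6621857749039196184488111944800 + 6516748895879843864099411755200 + 6414924694381721303722858446525 + 6316233545237387129819429855040 + 6220533036976214597549438493600 + 6127689260304927812511387172800 + 6037576182947502403503866773200 + 5950075078846813962873375950400 + 5865074006291859477689470579680 + 5782467330146903710398069585600 + 5702155283894863381086985285800 + 5624043567677125526551547131200 = 2001254833252960913564674376177631, so H_73 = 2001254833252960913564674376177631/410555180440430163438262940577600; reducing by gcd(2001254833252960913564674376177631, 410555180440430163438262940577600) = 3 gives 667084944417653637854891458725877/136851726813476721146087646859200 ≈ 4.87451. (The PNT-adjacent estimate ln(73) + γ ≈ 4.86768 matches within O(1/n).)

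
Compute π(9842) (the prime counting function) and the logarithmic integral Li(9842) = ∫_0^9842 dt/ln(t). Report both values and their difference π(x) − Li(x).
π(9842) = 1214;  Li(9842) ≈ 1228.97;  π(x) − Li(x) ≈ -14.97.

Direct count of primes ≤ 9842 gives π(9842) = 1214. Numerical evaluation of the logarithmic integral gives Li(9842) ≈ 1228.97. The difference π(x) − Li(x) ≈ -14.97 is typically negative for small/moderate x (Li(x) overestimates), though Littlewood's theorem shows this sign changes infinitely often.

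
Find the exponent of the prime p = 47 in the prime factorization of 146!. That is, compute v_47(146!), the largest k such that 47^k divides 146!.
v_47(146!) = 3

Legendre's formula: v_p(n!) = Σ_{k ≥ 1} ⌊n / p^k⌋. For p = 47, n = 146, the terms are:
  ⌊146/47^1⌋ = ⌊146/47⌋ = 3
(the next term ⌊146/47^2⌋ = 0, terminating the sum). Summing: v_47(146!) = 3 = 3.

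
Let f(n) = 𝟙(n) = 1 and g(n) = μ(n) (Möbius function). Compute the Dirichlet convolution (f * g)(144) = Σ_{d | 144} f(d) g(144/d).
(𝟙 * μ)(144) = 0

Divisors of 144: [1, 2, 3, 4, 6, 8, 9, 12, 16, 18, 24, 36, 48, 72, 144]. For each d | 144:
  d = 1: 𝟙(1) · μ(144/1) = 1 · 0 = 0
  d = 2: 𝟙(2) · μ(144/2) = 1 · 0 = 0
  d = 3: 𝟙(3) · μ(144/3) = 1 · 0 = 0
  d = 4: 𝟙(4) · μ(144/4) = 1 · 0 = 0
  d = 6: 𝟙(6) · μ(144/6) = 1 · 0 = 0
  d = 8: 𝟙(8) · μ(144/8) = 1 · 0 = 0
  d = 9: 𝟙(9) · μ(144/9) = 1 · 0 = 0
  d = 12: 𝟙(12) · μ(144/12) = 1 · 0 = 0
  d = 16: 𝟙(16) · μ(144/16) = 1 · 0 = 0
  d = 18: 𝟙(18) · μ(144/18) = 1 · 0 = 0
  d = 24: 𝟙(24) · μ(144/24) = 1 · 1 = 1
  d = 36: 𝟙(36) · μ(144/36) = 1 · 0 = 0
  d = 48: 𝟙(48) · μ(144/48) = 1 · -1 = -1
  d = 72: 𝟙(72) · μ(144/72) = 1 · -1 = -1
  d = 144: 𝟙(144) · μ(144/144) = 1 · 1 = 1
Summing: (𝟙 * μ)(144) = 0 + 0 + 0 + 0 + 0 + 0 + 0 + 0 + 0 + 0 + 1 + 0 + -1 + -1 + 1 = 0.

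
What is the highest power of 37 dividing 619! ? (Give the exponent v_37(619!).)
v_37(619!) = 16

Legendre's formula: v_p(n!) = Σ_{k ≥ 1} ⌊n / p^k⌋. For p = 37, n = 619, the terms are:
  ⌊619/37^1⌋ = ⌊619/37⌋ = 16
(the next term ⌊619/37^2⌋ = 0, terminating the sum). Summing: v_37(619!) = 16 = 16.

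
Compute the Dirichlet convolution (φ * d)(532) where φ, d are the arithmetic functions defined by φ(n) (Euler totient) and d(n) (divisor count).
(φ * d)(532) = 1120

Divisors of 532: [1, 2, 4, 7, 14, 19, 28, 38, 76, 133, 266, 532]. For each d | 532:
  d = 1: φ(1) · d(532/1) = 1 · 12 = 12
  d = 2: φ(2) · d(532/2) = 1 · 8 = 8
  d = 4: φ(4) · d(532/4) = 2 · 4 = 8
  d = 7: φ(7) · d(532/7) = 6 · 6 = 36
  d = 14: φ(14) · d(532/14) = 6 · 4 = 24
  d = 19: φ(19) · d(532/19) = 18 · 6 = 108
  d = 28: φ(28) · d(532/28) = 12 · 2 = 24
  d = 38: φ(38) · d(532/38) = 18 · 4 = 72
  d = 76: φ(76) · d(532/76) = 36 · 2 = 72
  d = 133: φ(133) · d(532/133) = 108 · 3 = 324
  d = 266: φ(266) · d(532/266) = 108 · 2 = 216
  d = 532: φ(532) · d(532/532) = 216 · 1 = 216
Summing: (φ * d)(532) = 12 + 8 + 8 + 36 + 24 + 108 + 24 + 72 + 72 + 324 + 216 + 216 = 1120.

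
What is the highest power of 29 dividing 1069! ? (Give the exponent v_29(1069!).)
v_29(1069!) = 37

Legendre's formula: v_p(n!) = Σ_{k ≥ 1} ⌊n / p^k⌋. For p = 29, n = 1069, the terms are:
  ⌊1069/29^1⌋ = ⌊1069/29⌋ = 36
  ⌊1069/29^2⌋ = ⌊1069/841⌋ = 1
(the next term ⌊1069/29^3⌋ = 0, terminating the sum). Summing: v_29(1069!) = 36 + 1 = 37.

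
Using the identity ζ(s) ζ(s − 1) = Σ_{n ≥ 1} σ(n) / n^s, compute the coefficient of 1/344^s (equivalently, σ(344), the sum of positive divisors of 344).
σ(344) = 660

In the product (Σ m^0/m^s)(Σ k / k^s) = Σ (Σ_{d | n} d) / n^s, the coefficient of 1/n^s is σ(n) = Σ_{d | n} d. For n = 344, divisors are [1, 2, 4, 8, 43, 86, 172, 344]; summing: σ(344) = 660.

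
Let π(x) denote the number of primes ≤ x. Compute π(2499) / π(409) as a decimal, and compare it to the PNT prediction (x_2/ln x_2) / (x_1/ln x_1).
π(2499)/π(409) = 367/80 ≈ 4.5875;  PNT prediction ≈ 4.6965.

π(409) = 80 and π(2499) = 367, so π(2499)/π(409) ≈ 4.5875. The PNT-predicted ratio is (2499/ln(2499)) / (409/ln(409)) ≈ 4.6965. The two agree to within a few percent, as expected.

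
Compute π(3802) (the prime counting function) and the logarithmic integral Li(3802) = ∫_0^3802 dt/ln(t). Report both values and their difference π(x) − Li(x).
π(3802) = 528;  Li(3802) ≈ 541.42;  π(x) − Li(x) ≈ -13.42.

Direct count of primes ≤ 3802 gives π(3802) = 528. Numerical evaluation of the logarithmic integral gives Li(3802) ≈ 541.42. The difference π(x) − Li(x) ≈ -13.42 is typically negative for small/moderate x (Li(x) overestimates), though Littlewood's theorem shows this sign changes infinitely often.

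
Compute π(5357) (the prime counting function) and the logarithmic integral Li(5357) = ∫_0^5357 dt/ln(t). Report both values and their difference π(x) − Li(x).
π(5357) = 708;  Li(5357) ≈ 726.03;  π(x) − Li(x) ≈ -18.03.

Direct count of primes ≤ 5357 gives π(5357) = 708. Numerical evaluation of the logarithmic integral gives Li(5357) ≈ 726.03. The difference π(x) − Li(x) ≈ -18.03 is typically negative for small/moderate x (Li(x) overestimates), though Littlewood's theorem shows this sign changes infinitely often.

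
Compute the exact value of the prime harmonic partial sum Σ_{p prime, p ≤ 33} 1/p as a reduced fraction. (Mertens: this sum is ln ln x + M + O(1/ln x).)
Σ 1/p = 314016924901/200560490130

π(33) = 11, so the primes ≤ 33 are [2, 3, 5, 7, 11, 13, 17, 19, 23, 29, 31]. Summing 1/p over these primes: 314016924901/200560490130 ≈ 1.5657. Mertens estimate ln ln(33) + 0.2615 ≈ 1.5133.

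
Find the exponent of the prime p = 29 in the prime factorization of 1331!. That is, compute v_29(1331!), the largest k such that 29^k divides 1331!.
v_29(1331!) = 46

Legendre's formula: v_p(n!) = Σ_{k ≥ 1} ⌊n / p^k⌋. For p = 29, n = 1331, the terms are:
  ⌊1331/29^1⌋ = ⌊1331/29⌋ = 45
  ⌊1331/29^2⌋ = ⌊1331/841⌋ = 1
(the next term ⌊1331/29^3⌋ = 0, terminating the sum). Summing: v_29(1331!) = 45 + 1 = 46.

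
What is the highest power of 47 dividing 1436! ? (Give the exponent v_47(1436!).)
v_47(1436!) = 30

Legendre's formula: v_p(n!) = Σ_{k ≥ 1} ⌊n / p^k⌋. For p = 47, n = 1436, the terms are:
  ⌊1436/47^1⌋ = ⌊1436/47⌋ = 30
(the next term ⌊1436/47^2⌋ = 0, terminating the sum). Summing: v_47(1436!) = 30 = 30.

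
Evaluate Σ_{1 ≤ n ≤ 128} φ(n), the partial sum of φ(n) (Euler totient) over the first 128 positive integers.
Σ_{n ≤ 128} φ(n) = 5022

Compute φ(n) for each 1 ≤ n ≤ 128: φ(1) = 1, φ(2) = 1, φ(3) = 2, φ(4) = 2, φ(5) = 4, φ(6) = 2, φ(7) = 6, φ(8) = 4, φ(9) = 6, φ(10) = 4, φ(11) = 10, φ(12) = 4, φ(13) = 12, φ(14) = 6, φ(15) = 8, φ(16) = 8, φ(17) = 16, φ(18) = 6, φ(19) = 18, φ(20) = 8, φ(21) = 12, φ(22) = 10, φ(23) = 22, φ(24) = 8, φ(25) = 20, φ(26) = 12, φ(27) = 18, φ(28) = 12, φ(29) = 28, φ(30) = 8, φ(31) = 30, φ(32) = 16, φ(33) = 20, φ(34) = 16, φ(35) = 24, φ(36) = 12, φ(37) = 36, φ(38) = 18, φ(39) = 24, φ(40) = 16, φ(41) = 40, φ(42) = 12, φ(43) = 42, φ(44) = 20, φ(45) = 24, φ(46) = 22, φ(47) = 46, φ(48) = 16, φ(49) = 42, φ(50) = 20, φ(51) = 32, φ(52) = 24, φ(53) = 52, φ(54) = 18, φ(55) = 40, φ(56) = 24, φ(57) = 36, φ(58) = 28, φ(59) = 58, φ(60) = 16, φ(61) = 60, φ(62) = 30, φ(63) = 36, φ(64) = 32, φ(65) = 48, φ(66) = 20, φ(67) = 66, φ(68) = 32, φ(69) = 44, φ(70) = 24, φ(71) = 70, φ(72) = 24, φ(73) = 72, φ(74) = 36, φ(75) = 40, φ(76) = 36, φ(77) = 60, φ(78) = 24, φ(79) = 78, φ(80) = 32, φ(81) = 54, φ(82) = 40, φ(83) = 82, φ(84) = 24, φ(85) = 64, φ(86) = 42, φ(87) = 56, φ(88) = 40, φ(89) = 88, φ(90) = 24, φ(91) = 72, φ(92) = 44, φ(93) = 60, φ(94) = 46, φ(95) = 72, φ(96) = 32, φ(97) = 96, φ(98) = 42, φ(99) = 60, φ(100) = 40, φ(101) = 100, φ(102) = 32, φ(103) = 102, φ(104) = 48, φ(105) = 48, φ(106) = 52, φ(107) = 106, φ(108) = 36, φ(109) = 108, φ(110) = 40, φ(111) = 72, φ(112) = 48, φ(113) = 112, φ(114) = 36, φ(115) = 88, φ(116) = 56, φ(117) = 72, φ(118) = 58, φ(119) = 96, φ(120) = 32, φ(121) = 110, φ(122) = 60, φ(123) = 80, φ(124) = 60, φ(125) = 100, φ(126) = 36, φ(127) = 126, φ(128) = 64. Summing all 128 values: 5022. (Average order: Σ_{n ≤ x} φ(n) ~ (3/π²) x². For x = 128, (3/π²)·128² ≈ 4980.14.)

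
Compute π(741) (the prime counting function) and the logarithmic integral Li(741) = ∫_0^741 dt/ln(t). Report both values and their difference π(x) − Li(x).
π(741) = 131;  Li(741) ≈ 139.32;  π(x) − Li(x) ≈ -8.32.

Direct count of primes ≤ 741 gives π(741) = 131. Numerical evaluation of the logarithmic integral gives Li(741) ≈ 139.32. The difference π(x) − Li(x) ≈ -8.32 is typically negative for small/moderate x (Li(x) overestimates), though Littlewood's theorem shows this sign changes infinitely often.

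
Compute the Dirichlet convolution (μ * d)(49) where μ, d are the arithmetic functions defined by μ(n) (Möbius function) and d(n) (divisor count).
(μ * d)(49) = 1

Divisors of 49: [1, 7, 49]. For each d | 49:
  d = 1: μ(1) · d(49/1) = 1 · 3 = 3
  d = 7: μ(7) · d(49/7) = -1 · 2 = -2
  d = 49: μ(49) · d(49/49) = 0 · 1 = 0
Summing: (μ * d)(49) = 3 + -2 + 0 = 1.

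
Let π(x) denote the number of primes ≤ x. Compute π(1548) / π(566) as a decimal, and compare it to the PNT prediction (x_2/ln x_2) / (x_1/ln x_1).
π(1548)/π(566) = 243/103 ≈ 2.3592;  PNT prediction ≈ 2.3603.

π(566) = 103 and π(1548) = 243, so π(1548)/π(566) ≈ 2.3592. The PNT-predicted ratio is (1548/ln(1548)) / (566/ln(566)) ≈ 2.3603. The two agree to within a few percent, as expected.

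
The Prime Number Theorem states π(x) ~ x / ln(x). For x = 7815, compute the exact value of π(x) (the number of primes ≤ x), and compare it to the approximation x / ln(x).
π(7815) = 987;  x/ln(x) ≈ 871.84;  relative error ≈ 11.67%.

Directly count primes up to 7815: π(7815) = 987. The PNT approximation gives 7815/ln(7815) ≈ 7815/8.96380 ≈ 871.84. Relative error (π(x) − x/ln(x)) / π(x) ≈ 11.67%; the approximation is known to undercount slightly (Li(x) is a better estimate).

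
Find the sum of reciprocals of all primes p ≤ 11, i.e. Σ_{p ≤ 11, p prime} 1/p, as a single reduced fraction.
Σ 1/p = 2927/2310

π(11) = 5, so the primes ≤ 11 are [2, 3, 5, 7, 11]. Summing 1/p over these primes: 2927/2310 ≈ 1.2671. Mertens estimate ln ln(11) + 0.2615 ≈ 1.1361.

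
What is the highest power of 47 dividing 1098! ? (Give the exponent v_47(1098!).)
v_47(1098!) = 23

Legendre's formula: v_p(n!) = Σ_{k ≥ 1} ⌊n / p^k⌋. For p = 47, n = 1098, the terms are:
  ⌊1098/47^1⌋ = ⌊1098/47⌋ = 23
(the next term ⌊1098/47^2⌋ = 0, terminating the sum). Summing: v_47(1098!) = 23 = 23.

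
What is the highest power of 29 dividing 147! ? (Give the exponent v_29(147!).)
v_29(147!) = 5

Legendre's formula: v_p(n!) = Σ_{k ≥ 1} ⌊n / p^k⌋. For p = 29, n = 147, the terms are:
  ⌊147/29^1⌋ = ⌊147/29⌋ = 5
(the next term ⌊147/29^2⌋ = 0, terminating the sum). Summing: v_29(147!) = 5 = 5.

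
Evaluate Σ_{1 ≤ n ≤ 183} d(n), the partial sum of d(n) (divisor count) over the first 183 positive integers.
Σ_{n ≤ 183} d(n) = 985

Compute d(n) for each 1 ≤ n ≤ 183: d(1) = 1, d(2) = 2, d(3) = 2, d(4) = 3, d(5) = 2, d(6) = 4, d(7) = 2, d(8) = 4, d(9) = 3, d(10) = 4, d(11) = 2, d(12) = 6, d(13) = 2, d(14) = 4, d(15) = 4, d(16) = 5, d(17) = 2, d(18) = 6, d(19) = 2, d(20) = 6, d(21) = 4, d(22) = 4, d(23) = 2, d(24) = 8, d(25) = 3, d(26) = 4, d(27) = 4, d(28) = 6, d(29) = 2, d(30) = 8, d(31) = 2, d(32) = 6, d(33) = 4, d(34) = 4, d(35) = 4, d(36) = 9, d(37) = 2, d(38) = 4, d(39) = 4, d(40) = 8, d(41) = 2, d(42) = 8, d(43) = 2, d(44) = 6, d(45) = 6, d(46) = 4, d(47) = 2, d(48) = 10, d(49) = 3, d(50) = 6, d(51) = 4, d(52) = 6, d(53) = 2, d(54) = 8, d(55) = 4, d(56) = 8, d(57) = 4, d(58) = 4, d(59) = 2, d(60) = 12, d(61) = 2, d(62) = 4, d(63) = 6, d(64) = 7, d(65) = 4, d(66) = 8, d(67) = 2, d(68) = 6, d(69) = 4, d(70) = 8, d(71) = 2, d(72) = 12, d(73) = 2, d(74) = 4, d(75) = 6, d(76) = 6, d(77) = 4, d(78) = 8, d(79) = 2, d(80) = 10, d(81) = 5, d(82) = 4, d(83) = 2, d(84) = 12, d(85) = 4, d(86) = 4, d(87) = 4, d(88) = 8, d(89) = 2, d(90) = 12, d(91) = 4, d(92) = 6, d(93) = 4, d(94) = 4, d(95) = 4, d(96) = 12, d(97) = 2, d(98) = 6, d(99) = 6, d(100) = 9, d(101) = 2, d(102) = 8, d(103) = 2, d(104) = 8, d(105) = 8, d(106) = 4, d(107) = 2, d(108) = 12, d(109) = 2, d(110) = 8, d(111) = 4, d(112) = 10, d(113) = 2, d(114) = 8, d(115) = 4, d(116) = 6, d(117) = 6, d(118) = 4, d(119) = 4, d(120) = 16, d(121) = 3, d(122) = 4, d(123) = 4, d(124) = 6, d(125) = 4, d(126) = 12, d(127) = 2, d(128) = 8, d(129) = 4, d(130) = 8, d(131) = 2, d(132) = 12, d(133) = 4, d(134) = 4, d(135) = 8, d(136) = 8, d(137) = 2, d(138) = 8, d(139) = 2, d(140) = 12, d(141) = 4, d(142) = 4, d(143) = 4, d(144) = 15, d(145) = 4, d(146) = 4, d(147) = 6, d(148) = 6, d(149) = 2, d(150) = 12, d(151) = 2, d(152) = 8, d(153) = 6, d(154) = 8, d(155) = 4, d(156) = 12, d(157) = 2, d(158) = 4, d(159) = 4, d(160) = 12, d(161) = 4, d(162) = 10, d(163) = 2, d(164) = 6, d(165) = 8, d(166) = 4, d(167) = 2, d(168) = 16, d(169) = 3, d(170) = 8, d(171) = 6, d(172) = 6, d(173) = 2, d(174) = 8, d(175) = 6, d(176) = 10, d(177) = 4, d(178) = 4, d(179) = 2, d(180) = 18, d(181) = 2, d(182) = 8, d(183) = 4. Summing all 183 values: 985. (Dirichlet's divisor formula: Σ_{n ≤ x} d(n) = x ln(x) + (2γ − 1) x + O(√x). For x = 183, the asymptotic estimate is ≈ 981.60.)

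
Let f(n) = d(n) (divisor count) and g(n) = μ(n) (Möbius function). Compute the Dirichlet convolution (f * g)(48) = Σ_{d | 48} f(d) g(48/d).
(d * μ)(48) = 1

Divisors of 48: [1, 2, 3, 4, 6, 8, 12, 16, 24, 48]. For each d | 48:
  d = 1: d(1) · μ(48/1) = 1 · 0 = 0
  d = 2: d(2) · μ(48/2) = 2 · 0 = 0
  d = 3: d(3) · μ(48/3) = 2 · 0 = 0
  d = 4: d(4) · μ(48/4) = 3 · 0 = 0
  d = 6: d(6) · μ(48/6) = 4 · 0 = 0
  d = 8: d(8) · μ(48/8) = 4 · 1 = 4
  d = 12: d(12) · μ(48/12) = 6 · 0 = 0
  d = 16: d(16) · μ(48/16) = 5 · -1 = -5
  d = 24: d(24) · μ(48/24) = 8 · -1 = -8
  d = 48: d(48) · μ(48/48) = 10 · 1 = 10
Summing: (d * μ)(48) = 0 + 0 + 0 + 0 + 0 + 4 + 0 + -5 + -8 + 10 = 1.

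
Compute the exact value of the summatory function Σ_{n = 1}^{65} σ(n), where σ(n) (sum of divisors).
Σ_{n ≤ 65} σ(n) = 3487

Compute σ(n) for each 1 ≤ n ≤ 65: σ(1) = 1, σ(2) = 3, σ(3) = 4, σ(4) = 7, σ(5) = 6, σ(6) = 12, σ(7) = 8, σ(8) = 15, σ(9) = 13, σ(10) = 18, σ(11) = 12, σ(12) = 28, σ(13) = 14, σ(14) = 24, σ(15) = 24, σ(16) = 31, σ(17) = 18, σ(18) = 39, σ(19) = 20, σ(20) = 42, σ(21) = 32, σ(22) = 36, σ(23) = 24, σ(24) = 60, σ(25) = 31, σ(26) = 42, σ(27) = 40, σ(28) = 56, σ(29) = 30, σ(30) = 72, σ(31) = 32, σ(32) = 63, σ(33) = 48, σ(34) = 54, σ(35) = 48, σ(36) = 91, σ(37) = 38, σ(38) = 60, σ(39) = 56, σ(40) = 90, σ(41) = 42, σ(42) = 96, σ(43) = 44, σ(44) = 84, σ(45) = 78, σ(46) = 72, σ(47) = 48, σ(48) = 124, σ(49) = 57, σ(50) = 93, σ(51) = 72, σ(52) = 98, σ(53) = 54, σ(54) = 120, σ(55) = 72, σ(56) = 120, σ(57) = 80, σ(58) = 90, σ(59) = 60, σ(60) = 168, σ(61) = 62, σ(62) = 96, σ(63) = 104, σ(64) = 127, σ(65) = 84. Summing all 65 values: 3487. (Average order: Σ_{n ≤ x} σ(n) ~ (π²/12) x². For x = 65, (π²/12)·65² ≈ 3474.92.)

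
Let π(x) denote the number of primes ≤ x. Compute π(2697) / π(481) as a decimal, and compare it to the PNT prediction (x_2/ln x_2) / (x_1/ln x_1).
π(2697)/π(481) = 392/92 ≈ 4.2609;  PNT prediction ≈ 4.3834.

π(481) = 92 and π(2697) = 392, so π(2697)/π(481) ≈ 4.2609. The PNT-predicted ratio is (2697/ln(2697)) / (481/ln(481)) ≈ 4.3834. The two agree to within a few percent, as expected.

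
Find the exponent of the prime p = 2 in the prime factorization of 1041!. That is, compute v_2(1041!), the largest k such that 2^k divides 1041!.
v_2(1041!) = 1038

Legendre's formula: v_p(n!) = Σ_{k ≥ 1} ⌊n / p^k⌋. For p = 2, n = 1041, the terms are:
  ⌊1041/2^1⌋ = ⌊1041/2⌋ = 520
  ⌊1041/2^2⌋ = ⌊1041/4⌋ = 260
  ⌊1041/2^3⌋ = ⌊1041/8⌋ = 130
  ⌊1041/2^4⌋ = ⌊1041/16⌋ = 65
  ⌊1041/2^5⌋ = ⌊1041/32⌋ = 32
  ⌊1041/2^6⌋ = ⌊1041/64⌋ = 16
  ⌊1041/2^7⌋ = ⌊1041/128⌋ = 8
  ⌊1041/2^8⌋ = ⌊1041/256⌋ = 4
  ⌊1041/2^9⌋ = ⌊1041/512⌋ = 2
  ⌊1041/2^10⌋ = ⌊1041/1024⌋ = 1
(the next term ⌊1041/2^11⌋ = 0, terminating the sum). Summing: v_2(1041!) = 520 + 260 + 130 + 65 + 32 + 16 + 8 + 4 + 2 + 1 = 1038.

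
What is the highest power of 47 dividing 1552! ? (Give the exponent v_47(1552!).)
v_47(1552!) = 33

Legendre's formula: v_p(n!) = Σ_{k ≥ 1} ⌊n / p^k⌋. For p = 47, n = 1552, the terms are:
  ⌊1552/47^1⌋ = ⌊1552/47⌋ = 33
(the next term ⌊1552/47^2⌋ = 0, terminating the sum). Summing: v_47(1552!) = 33 = 33.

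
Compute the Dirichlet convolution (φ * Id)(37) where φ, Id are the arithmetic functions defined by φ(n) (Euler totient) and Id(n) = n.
(φ * Id)(37) = 73

Divisors of 37: [1, 37]. For each d | 37:
  d = 1: φ(1) · Id(37/1) = 1 · 37 = 37
  d = 37: φ(37) · Id(37/37) = 36 · 1 = 36
Summing: (φ * Id)(37) = 37 + 36 = 73.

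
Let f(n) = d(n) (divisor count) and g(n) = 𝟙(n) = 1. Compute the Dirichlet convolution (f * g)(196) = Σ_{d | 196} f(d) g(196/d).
(d * 𝟙)(196) = 36

Divisors of 196: [1, 2, 4, 7, 14, 28, 49, 98, 196]. For each d | 196:
  d = 1: d(1) · 𝟙(196/1) = 1 · 1 = 1
  d = 2: d(2) · 𝟙(196/2) = 2 · 1 = 2
  d = 4: d(4) · 𝟙(196/4) = 3 · 1 = 3
  d = 7: d(7) · 𝟙(196/7) = 2 · 1 = 2
  d = 14: d(14) · 𝟙(196/14) = 4 · 1 = 4
  d = 28: d(28) · 𝟙(196/28) = 6 · 1 = 6
  d = 49: d(49) · 𝟙(196/49) = 3 · 1 = 3
  d = 98: d(98) · 𝟙(196/98) = 6 · 1 = 6
  d = 196: d(196) · 𝟙(196/196) = 9 · 1 = 9
Summing: (d * 𝟙)(196) = 1 + 2 + 3 + 2 + 4 + 6 + 3 + 6 + 9 = 36.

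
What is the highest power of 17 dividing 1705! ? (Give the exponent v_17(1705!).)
v_17(1705!) = 105

Legendre's formula: v_p(n!) = Σ_{k ≥ 1} ⌊n / p^k⌋. For p = 17, n = 1705, the terms are:
  ⌊1705/17^1⌋ = ⌊1705/17⌋ = 100
  ⌊1705/17^2⌋ = ⌊1705/289⌋ = 5
(the next term ⌊1705/17^3⌋ = 0, terminating the sum). Summing: v_17(1705!) = 100 + 5 = 105.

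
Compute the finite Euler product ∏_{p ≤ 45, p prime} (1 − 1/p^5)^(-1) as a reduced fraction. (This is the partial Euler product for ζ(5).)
∏ = 1572482291224969810929353517600303098269844539827384419450979869/1516482033755337998564749447506198249900022724140786873799147520

The primes p ≤ 45 are [2, 3, 5, 7, 11, 13, 17, 19, 23, 29, 31, 37, 41, 43]. For each prime, (1 − 1/p^5)^(-1) = p^5 / (p^5 − 1). The product is (1 − 1/2^5)^(-1), (1 − 1/3^5)^(-1), (1 − 1/5^5)^(-1), (1 − 1/7^5)^(-1), (1 − 1/11^5)^(-1), (1 − 1/13^5)^(-1), (1 − 1/17^5)^(-1), (1 − 1/19^5)^(-1), (1 − 1/23^5)^(-1), (1 − 1/29^5)^(-1), (1 − 1/31^5)^(-1), (1 − 1/37^5)^(-1), (1 − 1/41^5)^(-1), (1 − 1/43^5)^(-1) = ∏ p^5 / (p^5 − 1) = 1572482291224969810929353517600303098269844539827384419450979869/1516482033755337998564749447506198249900022724140786873799147520.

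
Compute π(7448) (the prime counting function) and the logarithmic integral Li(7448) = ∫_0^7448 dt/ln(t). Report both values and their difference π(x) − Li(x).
π(7448) = 942;  Li(7448) ≈ 964.75;  π(x) − Li(x) ≈ -22.75.

Direct count of primes ≤ 7448 gives π(7448) = 942. Numerical evaluation of the logarithmic integral gives Li(7448) ≈ 964.75. The difference π(x) − Li(x) ≈ -22.75 is typically negative for small/moderate x (Li(x) overestimates), though Littlewood's theorem shows this sign changes infinitely often.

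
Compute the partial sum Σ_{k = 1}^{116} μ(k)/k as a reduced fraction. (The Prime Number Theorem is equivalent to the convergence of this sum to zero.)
Σ μ(k)/k = -11695632086357284237991577642263648122717789/451572209148822968402074375593480892761066957

Values of μ(k) for 1 ≤ k ≤ 116: μ(1) = 1, μ(2) = -1, μ(3) = -1, μ(5) = -1, μ(6) = 1, μ(7) = -1, μ(10) = 1, μ(11) = -1, μ(13) = -1, μ(14) = 1, μ(15) = 1, μ(17) = -1, μ(19) = -1, μ(21) = 1, μ(22) = 1, μ(23) = -1, μ(26) = 1, μ(29) = -1, μ(30) = -1, μ(31) = -1, μ(33) = 1, μ(34) = 1, μ(35) = 1, μ(37) = -1, μ(38) = 1, μ(39) = 1, μ(41) = -1, μ(42) = -1, μ(43) = -1, μ(46) = 1, μ(47) = -1, μ(51) = 1, μ(53) = -1, μ(55) = 1, μ(57) = 1, μ(58) = 1, μ(59) = -1, μ(61) = -1, μ(62) = 1, μ(65) = 1, μ(66) = -1, μ(67) = -1, μ(69) = 1, μ(70) = -1, μ(71) = -1, μ(73) = -1, μ(74) = 1, μ(77) = 1, μ(78) = -1, μ(79) = -1, μ(82) = 1, μ(83) = -1, μ(85) = 1, μ(86) = 1, μ(87) = 1, μ(89) = -1, μ(91) = 1, μ(93) = 1, μ(94) = 1, μ(95) = 1, μ(97) = -1, μ(101) = -1, μ(102) = -1, μ(103) = -1, μ(105) = -1, μ(106) = 1, μ(107) = -1, μ(109) = -1, μ(110) = -1, μ(111) = 1, μ(113) = -1, μ(114) = -1, μ(115) = 1, with μ = 0 on non-squarefree integers. Summing μ(k)/k for k where μ(k) ≠ 0 gives -11695632086357284237991577642263648122717789/451572209148822968402074375593480892761066957 ≈ -0.0259. (PNT ⟺ this sum → 0 as n → ∞.)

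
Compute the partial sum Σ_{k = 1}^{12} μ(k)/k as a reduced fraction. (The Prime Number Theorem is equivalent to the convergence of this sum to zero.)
Σ μ(k)/k = -1/2310

Values of μ(k) for 1 ≤ k ≤ 12: μ(1) = 1, μ(2) = -1, μ(3) = -1, μ(5) = -1, μ(6) = 1, μ(7) = -1, μ(10) = 1, μ(11) = -1, with μ = 0 on non-squarefree integers. Summing μ(k)/k for k where μ(k) ≠ 0 gives -1/2310 ≈ -0.0004. (PNT ⟺ this sum → 0 as n → ∞.)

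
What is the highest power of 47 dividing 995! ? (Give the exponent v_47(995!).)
v_47(995!) = 21

Legendre's formula: v_p(n!) = Σ_{k ≥ 1} ⌊n / p^k⌋. For p = 47, n = 995, the terms are:
  ⌊995/47^1⌋ = ⌊995/47⌋ = 21
(the next term ⌊995/47^2⌋ = 0, terminating the sum). Summing: v_47(995!) = 21 = 21.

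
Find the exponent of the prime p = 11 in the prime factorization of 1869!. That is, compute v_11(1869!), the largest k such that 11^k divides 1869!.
v_11(1869!) = 185

Legendre's formula: v_p(n!) = Σ_{k ≥ 1} ⌊n / p^k⌋. For p = 11, n = 1869, the terms are:
  ⌊1869/11^1⌋ = ⌊1869/11⌋ = 169
  ⌊1869/11^2⌋ = ⌊1869/121⌋ = 15
  ⌊1869/11^3⌋ = ⌊1869/1331⌋ = 1
(the next term ⌊1869/11^4⌋ = 0, terminating the sum). Summing: v_11(1869!) = 169 + 15 + 1 = 185.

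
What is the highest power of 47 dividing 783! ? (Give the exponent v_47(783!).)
v_47(783!) = 16

Legendre's formula: v_p(n!) = Σ_{k ≥ 1} ⌊n / p^k⌋. For p = 47, n = 783, the terms are:
  ⌊783/47^1⌋ = ⌊783/47⌋ = 16
(the next term ⌊783/47^2⌋ = 0, terminating the sum). Summing: v_47(783!) = 16 = 16.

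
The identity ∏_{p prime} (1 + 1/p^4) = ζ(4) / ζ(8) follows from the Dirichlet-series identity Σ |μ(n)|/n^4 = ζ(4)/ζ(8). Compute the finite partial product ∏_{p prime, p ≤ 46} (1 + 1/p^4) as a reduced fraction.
∏ = 9797980044774469102330603903164632306176249714317508104704/9089648120265456627180951239843248289566061362769110535625

The primes p ≤ 46 are [2, 3, 5, 7, 11, 13, 17, 19, 23, 29, 31, 37, 41, 43]. For each, (1 + 1/p^4) = (p^4 + 1)/p^4. Multiplying these fractions over p ∈ [2, 3, 5, 7, 11, 13, 17, 19, 23, 29, 31, 37, 41, 43] gives 9797980044774469102330603903164632306176249714317508104704/9089648120265456627180951239843248289566061362769110535625. (In the limit P → ∞ this tends to ζ(4)/ζ(8).)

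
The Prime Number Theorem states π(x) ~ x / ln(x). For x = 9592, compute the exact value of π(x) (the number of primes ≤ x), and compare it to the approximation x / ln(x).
π(9592) = 1184;  x/ln(x) ≈ 1046.17;  relative error ≈ 11.64%.

Directly count primes up to 9592: π(9592) = 1184. The PNT approximation gives 9592/ln(9592) ≈ 9592/9.16868 ≈ 1046.17. Relative error (π(x) − x/ln(x)) / π(x) ≈ 11.64%; the approximation is known to undercount slightly (Li(x) is a better estimate).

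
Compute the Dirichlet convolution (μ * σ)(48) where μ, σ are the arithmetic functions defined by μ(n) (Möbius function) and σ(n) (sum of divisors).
(μ * σ)(48) = 48

Divisors of 48: [1, 2, 3, 4, 6, 8, 12, 16, 24, 48]. For each d | 48:
  d = 1: μ(1) · σ(48/1) = 1 · 124 = 124
  d = 2: μ(2) · σ(48/2) = -1 · 60 = -60
  d = 3: μ(3) · σ(48/3) = -1 · 31 = -31
  d = 4: μ(4) · σ(48/4) = 0 · 28 = 0
  d = 6: μ(6) · σ(48/6) = 1 · 15 = 15
  d = 8: μ(8) · σ(48/8) = 0 · 12 = 0
  d = 12: μ(12) · σ(48/12) = 0 · 7 = 0
  d = 16: μ(16) · σ(48/16) = 0 · 4 = 0
  d = 24: μ(24) · σ(48/24) = 0 · 3 = 0
  d = 48: μ(48) · σ(48/48) = 0 · 1 = 0
Summing: (μ * σ)(48) = 124 + -60 + -31 + 0 + 15 + 0 + 0 + 0 + 0 + 0 = 48.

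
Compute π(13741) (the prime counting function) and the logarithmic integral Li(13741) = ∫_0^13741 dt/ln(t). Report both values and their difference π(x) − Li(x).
π(13741) = 1625;  Li(13741) ≈ 1645.10;  π(x) − Li(x) ≈ -20.10.

Direct count of primes ≤ 13741 gives π(13741) = 1625. Numerical evaluation of the logarithmic integral gives Li(13741) ≈ 1645.10. The difference π(x) − Li(x) ≈ -20.10 is typically negative for small/moderate x (Li(x) overestimates), though Littlewood's theorem shows this sign changes infinitely often.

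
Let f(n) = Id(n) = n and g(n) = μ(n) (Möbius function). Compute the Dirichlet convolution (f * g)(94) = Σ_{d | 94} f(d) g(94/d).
(Id * μ)(94) = 46

Divisors of 94: [1, 2, 47, 94]. For each d | 94:
  d = 1: Id(1) · μ(94/1) = 1 · 1 = 1
  d = 2: Id(2) · μ(94/2) = 2 · -1 = -2
  d = 47: Id(47) · μ(94/47) = 47 · -1 = -47
  d = 94: Id(94) · μ(94/94) = 94 · 1 = 94
Summing: (Id * μ)(94) = 1 + -2 + -47 + 94 = 46.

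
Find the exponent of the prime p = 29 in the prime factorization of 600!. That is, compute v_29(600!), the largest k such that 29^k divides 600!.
v_29(600!) = 20

Legendre's formula: v_p(n!) = Σ_{k ≥ 1} ⌊n / p^k⌋. For p = 29, n = 600, the terms are:
  ⌊600/29^1⌋ = ⌊600/29⌋ = 20
(the next term ⌊600/29^2⌋ = 0, terminating the sum). Summing: v_29(600!) = 20 = 20.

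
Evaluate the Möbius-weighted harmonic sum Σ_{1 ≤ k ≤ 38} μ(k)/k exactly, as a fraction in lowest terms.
Σ μ(k)/k = 184344882947/7420738134810

Values of μ(k) for 1 ≤ k ≤ 38: μ(1) = 1, μ(2) = -1, μ(3) = -1, μ(5) = -1, μ(6) = 1, μ(7) = -1, μ(10) = 1, μ(11) = -1, μ(13) = -1, μ(14) = 1, μ(15) = 1, μ(17) = -1, μ(19) = -1, μ(21) = 1, μ(22) = 1, μ(23) = -1, μ(26) = 1, μ(29) = -1, μ(30) = -1, μ(31) = -1, μ(33) = 1, μ(34) = 1, μ(35) = 1, μ(37) = -1, μ(38) = 1, with μ = 0 on non-squarefree integers. Summing μ(k)/k for k where μ(k) ≠ 0 gives 184344882947/7420738134810 ≈ 0.0248. (PNT ⟺ this sum → 0 as n → ∞.)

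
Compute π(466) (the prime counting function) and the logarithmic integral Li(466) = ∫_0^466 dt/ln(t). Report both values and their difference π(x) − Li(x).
π(466) = 90;  Li(466) ≈ 96.29;  π(x) − Li(x) ≈ -6.29.

Direct count of primes ≤ 466 gives π(466) = 90. Numerical evaluation of the logarithmic integral gives Li(466) ≈ 96.29. The difference π(x) − Li(x) ≈ -6.29 is typically negative for small/moderate x (Li(x) overestimates), though Littlewood's theorem shows this sign changes infinitely often.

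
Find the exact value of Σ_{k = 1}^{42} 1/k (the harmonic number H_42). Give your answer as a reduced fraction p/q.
H_42 = 12309312989335019/2844937529085600

Direct summation: H_42 = 1 + 1/2 + ... + 1/42. The least common denominator is lcm(1, ..., 42) = 219060189739591200; over this denominator the numerator is 219060189739591200 + 109530094869795600 + 73020063246530400 + 54765047434897800 + 43812037947918240 + 36510031623265200 + 31294312819941600 + 27382523717448900 + 24340021082176800 + 21906018973959120 + 19914562703599200 + 18255015811632600 + 16850783826122400 + 15647156409970800 + 14604012649306080 + 13691261858724450 + 12885893514093600 + 12170010541088400 + 11529483670504800 + 10953009486979560 + 10431437606647200 + 9957281351799600 + 9524356075634400 + 9127507905816300 + 8762407589583648 + 8425391913061200 + 8113340360725600 + 7823578204985400 + 7553799646192800 + 7302006324653040 + 7066457733535200 + 6845630929362225 + 6638187567866400 + 6442946757046800 + 6258862563988320 + 6085005270544200 + 5920545668637600 + 5764741835252400 + 5616927942040800 + 5476504743489780 + 5342931457063200 + 5215718803323600 = 947817100178796463, so H_42 = 947817100178796463/219060189739591200; reducing by gcd(947817100178796463, 219060189739591200) = 77 gives 12309312989335019/2844937529085600 ≈ 4.32674. (The PNT-adjacent estimate ln(42) + γ ≈ 4.31489 matches within O(1/n).)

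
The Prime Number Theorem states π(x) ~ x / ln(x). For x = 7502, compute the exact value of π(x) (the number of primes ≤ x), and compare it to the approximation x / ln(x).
π(7502) = 950;  x/ln(x) ≈ 840.76;  relative error ≈ 11.50%.

Directly count primes up to 7502: π(7502) = 950. The PNT approximation gives 7502/ln(7502) ≈ 7502/8.92292 ≈ 840.76. Relative error (π(x) − x/ln(x)) / π(x) ≈ 11.50%; the approximation is known to undercount slightly (Li(x) is a better estimate).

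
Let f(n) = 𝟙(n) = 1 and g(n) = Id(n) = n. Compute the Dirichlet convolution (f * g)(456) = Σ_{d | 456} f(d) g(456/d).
(𝟙 * Id)(456) = 1200

Divisors of 456: [1, 2, 3, 4, 6, 8, 12, 19, 24, 38, 57, 76, 114, 152, 228, 456]. For each d | 456:
  d = 1: 𝟙(1) · Id(456/1) = 1 · 456 = 456
  d = 2: 𝟙(2) · Id(456/2) = 1 · 228 = 228
  d = 3: 𝟙(3) · Id(456/3) = 1 · 152 = 152
  d = 4: 𝟙(4) · Id(456/4) = 1 · 114 = 114
  d = 6: 𝟙(6) · Id(456/6) = 1 · 76 = 76
  d = 8: 𝟙(8) · Id(456/8) = 1 · 57 = 57
  d = 12: 𝟙(12) · Id(456/12) = 1 · 38 = 38
  d = 19: 𝟙(19) · Id(456/19) = 1 · 24 = 24
  d = 24: 𝟙(24) · Id(456/24) = 1 · 19 = 19
  d = 38: 𝟙(38) · Id(456/38) = 1 · 12 = 12
  d = 57: 𝟙(57) · Id(456/57) = 1 · 8 = 8
  d = 76: 𝟙(76) · Id(456/76) = 1 · 6 = 6
  d = 114: 𝟙(114) · Id(456/114) = 1 · 4 = 4
  d = 152: 𝟙(152) · Id(456/152) = 1 · 3 = 3
  d = 228: 𝟙(228) · Id(456/228) = 1 · 2 = 2
  d = 456: 𝟙(456) · Id(456/456) = 1 · 1 = 1
Summing: (𝟙 * Id)(456) = 456 + 228 + 152 + 114 + 76 + 57 + 38 + 24 + 19 + 12 + 8 + 6 + 4 + 3 + 2 + 1 = 1200.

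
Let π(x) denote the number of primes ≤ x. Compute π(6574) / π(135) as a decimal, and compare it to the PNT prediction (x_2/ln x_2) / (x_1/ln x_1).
π(6574)/π(135) = 850/32 ≈ 26.5625;  PNT prediction ≈ 27.1723.

π(135) = 32 and π(6574) = 850, so π(6574)/π(135) ≈ 26.5625. The PNT-predicted ratio is (6574/ln(6574)) / (135/ln(135)) ≈ 27.1723. The two agree to within a few percent, as expected.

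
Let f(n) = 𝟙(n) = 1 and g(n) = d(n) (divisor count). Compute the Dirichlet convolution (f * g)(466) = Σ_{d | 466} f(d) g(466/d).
(𝟙 * d)(466) = 9

Divisors of 466: [1, 2, 233, 466]. For each d | 466:
  d = 1: 𝟙(1) · d(466/1) = 1 · 4 = 4
  d = 2: 𝟙(2) · d(466/2) = 1 · 2 = 2
  d = 233: 𝟙(233) · d(466/233) = 1 · 2 = 2
  d = 466: 𝟙(466) · d(466/466) = 1 · 1 = 1
Summing: (𝟙 * d)(466) = 4 + 2 + 2 + 1 = 9.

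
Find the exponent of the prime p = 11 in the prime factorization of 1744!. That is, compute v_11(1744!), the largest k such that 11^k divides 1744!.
v_11(1744!) = 173

Legendre's formula: v_p(n!) = Σ_{k ≥ 1} ⌊n / p^k⌋. For p = 11, n = 1744, the terms are:
  ⌊1744/11^1⌋ = ⌊1744/11⌋ = 158
  ⌊1744/11^2⌋ = ⌊1744/121⌋ = 14
  ⌊1744/11^3⌋ = ⌊1744/1331⌋ = 1
(the next term ⌊1744/11^4⌋ = 0, terminating the sum). Summing: v_11(1744!) = 158 + 14 + 1 = 173.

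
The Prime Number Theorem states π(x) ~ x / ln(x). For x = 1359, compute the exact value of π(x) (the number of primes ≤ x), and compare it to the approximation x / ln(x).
π(1359) = 217;  x/ln(x) ≈ 188.37;  relative error ≈ 13.19%.

Directly count primes up to 1359: π(1359) = 217. The PNT approximation gives 1359/ln(1359) ≈ 1359/7.21450 ≈ 188.37. Relative error (π(x) − x/ln(x)) / π(x) ≈ 13.19%; the approximation is known to undercount slightly (Li(x) is a better estimate).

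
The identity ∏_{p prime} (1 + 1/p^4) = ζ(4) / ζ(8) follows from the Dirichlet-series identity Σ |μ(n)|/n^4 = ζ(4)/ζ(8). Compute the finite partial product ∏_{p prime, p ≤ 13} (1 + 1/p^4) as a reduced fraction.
∏ = 54787204936389122/50827803952550625

The primes p ≤ 13 are [2, 3, 5, 7, 11, 13]. For each, (1 + 1/p^4) = (p^4 + 1)/p^4. Multiplying these fractions over p ∈ [2, 3, 5, 7, 11, 13] gives 54787204936389122/50827803952550625. (In the limit P → ∞ this tends to ζ(4)/ζ(8).)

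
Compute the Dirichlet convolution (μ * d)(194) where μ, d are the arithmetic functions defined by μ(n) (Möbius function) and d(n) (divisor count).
(μ * d)(194) = 1

Divisors of 194: [1, 2, 97, 194]. For each d | 194:
  d = 1: μ(1) · d(194/1) = 1 · 4 = 4
  d = 2: μ(2) · d(194/2) = -1 · 2 = -2
  d = 97: μ(97) · d(194/97) = -1 · 2 = -2
  d = 194: μ(194) · d(194/194) = 1 · 1 = 1
Summing: (μ * d)(194) = 4 + -2 + -2 + 1 = 1.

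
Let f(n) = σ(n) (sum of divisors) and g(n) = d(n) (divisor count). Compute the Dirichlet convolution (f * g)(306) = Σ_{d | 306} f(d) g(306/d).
(σ * d)(306) = 2400

Divisors of 306: [1, 2, 3, 6, 9, 17, 18, 34, 51, 102, 153, 306]. For each d | 306:
  d = 1: σ(1) · d(306/1) = 1 · 12 = 12
  d = 2: σ(2) · d(306/2) = 3 · 6 = 18
  d = 3: σ(3) · d(306/3) = 4 · 8 = 32
  d = 6: σ(6) · d(306/6) = 12 · 4 = 48
  d = 9: σ(9) · d(306/9) = 13 · 4 = 52
  d = 17: σ(17) · d(306/17) = 18 · 6 = 108
  d = 18: σ(18) · d(306/18) = 39 · 2 = 78
  d = 34: σ(34) · d(306/34) = 54 · 3 = 162
  d = 51: σ(51) · d(306/51) = 72 · 4 = 288
  d = 102: σ(102) · d(306/102) = 216 · 2 = 432
  d = 153: σ(153) · d(306/153) = 234 · 2 = 468
  d = 306: σ(306) · d(306/306) = 702 · 1 = 702
Summing: (σ * d)(306) = 12 + 18 + 32 + 48 + 52 + 108 + 78 + 162 + 288 + 432 + 468 + 702 = 2400.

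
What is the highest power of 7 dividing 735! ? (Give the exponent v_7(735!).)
v_7(735!) = 122

Legendre's formula: v_p(n!) = Σ_{k ≥ 1} ⌊n / p^k⌋. For p = 7, n = 735, the terms are:
  ⌊735/7^1⌋ = ⌊735/7⌋ = 105
  ⌊735/7^2⌋ = ⌊735/49⌋ = 15
  ⌊735/7^3⌋ = ⌊735/343⌋ = 2
(the next term ⌊735/7^4⌋ = 0, terminating the sum). Summing: v_7(735!) = 105 + 15 + 2 = 122.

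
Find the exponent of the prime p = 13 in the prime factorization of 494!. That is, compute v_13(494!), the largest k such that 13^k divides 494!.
v_13(494!) = 40

Legendre's formula: v_p(n!) = Σ_{k ≥ 1} ⌊n / p^k⌋. For p = 13, n = 494, the terms are:
  ⌊494/13^1⌋ = ⌊494/13⌋ = 38
  ⌊494/13^2⌋ = ⌊494/169⌋ = 2
(the next term ⌊494/13^3⌋ = 0, terminating the sum). Summing: v_13(494!) = 38 + 2 = 40.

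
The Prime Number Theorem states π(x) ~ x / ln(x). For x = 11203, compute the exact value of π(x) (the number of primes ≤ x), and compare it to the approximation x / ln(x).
π(11203) = 1356;  x/ln(x) ≈ 1201.53;  relative error ≈ 11.39%.

Directly count primes up to 11203: π(11203) = 1356. The PNT approximation gives 11203/ln(11203) ≈ 11203/9.32394 ≈ 1201.53. Relative error (π(x) − x/ln(x)) / π(x) ≈ 11.39%; the approximation is known to undercount slightly (Li(x) is a better estimate).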